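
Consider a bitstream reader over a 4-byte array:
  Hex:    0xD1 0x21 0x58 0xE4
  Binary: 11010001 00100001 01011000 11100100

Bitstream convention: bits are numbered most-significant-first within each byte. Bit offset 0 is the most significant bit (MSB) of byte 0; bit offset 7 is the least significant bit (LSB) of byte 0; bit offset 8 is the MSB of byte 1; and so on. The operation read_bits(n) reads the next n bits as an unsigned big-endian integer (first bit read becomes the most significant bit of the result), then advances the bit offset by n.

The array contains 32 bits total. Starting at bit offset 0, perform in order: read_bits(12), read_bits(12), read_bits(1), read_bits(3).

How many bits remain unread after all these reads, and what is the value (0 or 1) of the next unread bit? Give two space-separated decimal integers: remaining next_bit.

Read 1: bits[0:12] width=12 -> value=3346 (bin 110100010010); offset now 12 = byte 1 bit 4; 20 bits remain
Read 2: bits[12:24] width=12 -> value=344 (bin 000101011000); offset now 24 = byte 3 bit 0; 8 bits remain
Read 3: bits[24:25] width=1 -> value=1 (bin 1); offset now 25 = byte 3 bit 1; 7 bits remain
Read 4: bits[25:28] width=3 -> value=6 (bin 110); offset now 28 = byte 3 bit 4; 4 bits remain

Answer: 4 0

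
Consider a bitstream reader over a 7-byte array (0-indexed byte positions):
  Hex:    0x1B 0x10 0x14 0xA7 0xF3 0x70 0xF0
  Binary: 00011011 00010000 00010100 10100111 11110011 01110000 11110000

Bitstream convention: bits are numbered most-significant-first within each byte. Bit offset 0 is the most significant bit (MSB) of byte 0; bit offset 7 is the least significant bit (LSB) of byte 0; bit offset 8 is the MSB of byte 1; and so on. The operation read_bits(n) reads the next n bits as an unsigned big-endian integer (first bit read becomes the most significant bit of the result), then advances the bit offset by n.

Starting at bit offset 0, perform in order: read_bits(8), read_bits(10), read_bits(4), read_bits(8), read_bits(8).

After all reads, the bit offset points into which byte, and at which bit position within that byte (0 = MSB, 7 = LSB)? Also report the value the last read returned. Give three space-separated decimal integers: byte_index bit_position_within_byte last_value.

Answer: 4 6 252

Derivation:
Read 1: bits[0:8] width=8 -> value=27 (bin 00011011); offset now 8 = byte 1 bit 0; 48 bits remain
Read 2: bits[8:18] width=10 -> value=64 (bin 0001000000); offset now 18 = byte 2 bit 2; 38 bits remain
Read 3: bits[18:22] width=4 -> value=5 (bin 0101); offset now 22 = byte 2 bit 6; 34 bits remain
Read 4: bits[22:30] width=8 -> value=41 (bin 00101001); offset now 30 = byte 3 bit 6; 26 bits remain
Read 5: bits[30:38] width=8 -> value=252 (bin 11111100); offset now 38 = byte 4 bit 6; 18 bits remain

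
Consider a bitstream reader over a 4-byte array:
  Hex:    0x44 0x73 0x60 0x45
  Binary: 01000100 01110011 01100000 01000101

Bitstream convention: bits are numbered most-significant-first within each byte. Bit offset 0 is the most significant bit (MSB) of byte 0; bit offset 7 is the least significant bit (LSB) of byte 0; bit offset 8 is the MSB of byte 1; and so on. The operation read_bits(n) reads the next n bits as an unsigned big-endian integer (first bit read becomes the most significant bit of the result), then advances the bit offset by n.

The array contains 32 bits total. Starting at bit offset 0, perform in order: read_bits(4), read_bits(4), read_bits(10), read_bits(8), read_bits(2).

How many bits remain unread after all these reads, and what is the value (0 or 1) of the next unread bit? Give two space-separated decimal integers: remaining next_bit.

Read 1: bits[0:4] width=4 -> value=4 (bin 0100); offset now 4 = byte 0 bit 4; 28 bits remain
Read 2: bits[4:8] width=4 -> value=4 (bin 0100); offset now 8 = byte 1 bit 0; 24 bits remain
Read 3: bits[8:18] width=10 -> value=461 (bin 0111001101); offset now 18 = byte 2 bit 2; 14 bits remain
Read 4: bits[18:26] width=8 -> value=129 (bin 10000001); offset now 26 = byte 3 bit 2; 6 bits remain
Read 5: bits[26:28] width=2 -> value=0 (bin 00); offset now 28 = byte 3 bit 4; 4 bits remain

Answer: 4 0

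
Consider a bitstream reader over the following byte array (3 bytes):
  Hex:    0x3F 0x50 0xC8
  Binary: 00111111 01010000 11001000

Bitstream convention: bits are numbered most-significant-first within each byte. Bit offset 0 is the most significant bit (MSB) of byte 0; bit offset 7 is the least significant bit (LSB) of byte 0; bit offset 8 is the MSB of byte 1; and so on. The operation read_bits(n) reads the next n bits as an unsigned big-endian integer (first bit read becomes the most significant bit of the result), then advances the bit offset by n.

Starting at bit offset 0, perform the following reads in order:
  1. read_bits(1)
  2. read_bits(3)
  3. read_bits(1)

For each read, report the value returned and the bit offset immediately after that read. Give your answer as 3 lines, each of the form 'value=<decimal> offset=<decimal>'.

Answer: value=0 offset=1
value=3 offset=4
value=1 offset=5

Derivation:
Read 1: bits[0:1] width=1 -> value=0 (bin 0); offset now 1 = byte 0 bit 1; 23 bits remain
Read 2: bits[1:4] width=3 -> value=3 (bin 011); offset now 4 = byte 0 bit 4; 20 bits remain
Read 3: bits[4:5] width=1 -> value=1 (bin 1); offset now 5 = byte 0 bit 5; 19 bits remain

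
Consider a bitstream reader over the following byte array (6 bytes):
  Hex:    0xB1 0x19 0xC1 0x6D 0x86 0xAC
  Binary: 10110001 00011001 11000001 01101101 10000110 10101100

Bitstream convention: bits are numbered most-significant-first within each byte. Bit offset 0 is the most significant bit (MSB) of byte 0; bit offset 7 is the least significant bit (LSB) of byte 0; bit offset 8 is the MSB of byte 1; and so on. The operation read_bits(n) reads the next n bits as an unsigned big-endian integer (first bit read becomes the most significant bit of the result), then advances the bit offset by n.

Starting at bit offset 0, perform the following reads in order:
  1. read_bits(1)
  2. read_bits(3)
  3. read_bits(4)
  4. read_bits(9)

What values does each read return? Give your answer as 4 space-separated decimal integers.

Read 1: bits[0:1] width=1 -> value=1 (bin 1); offset now 1 = byte 0 bit 1; 47 bits remain
Read 2: bits[1:4] width=3 -> value=3 (bin 011); offset now 4 = byte 0 bit 4; 44 bits remain
Read 3: bits[4:8] width=4 -> value=1 (bin 0001); offset now 8 = byte 1 bit 0; 40 bits remain
Read 4: bits[8:17] width=9 -> value=51 (bin 000110011); offset now 17 = byte 2 bit 1; 31 bits remain

Answer: 1 3 1 51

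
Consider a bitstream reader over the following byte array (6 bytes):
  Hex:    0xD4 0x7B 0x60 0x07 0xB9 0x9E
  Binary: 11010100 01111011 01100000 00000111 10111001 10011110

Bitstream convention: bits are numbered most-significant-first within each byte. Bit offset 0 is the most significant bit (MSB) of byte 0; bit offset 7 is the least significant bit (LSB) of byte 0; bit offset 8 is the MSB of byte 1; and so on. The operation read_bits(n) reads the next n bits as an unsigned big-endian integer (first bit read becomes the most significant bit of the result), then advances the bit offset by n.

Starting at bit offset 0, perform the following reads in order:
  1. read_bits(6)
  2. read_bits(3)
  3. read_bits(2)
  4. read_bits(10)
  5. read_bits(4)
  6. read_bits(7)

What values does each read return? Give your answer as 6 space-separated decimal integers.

Read 1: bits[0:6] width=6 -> value=53 (bin 110101); offset now 6 = byte 0 bit 6; 42 bits remain
Read 2: bits[6:9] width=3 -> value=0 (bin 000); offset now 9 = byte 1 bit 1; 39 bits remain
Read 3: bits[9:11] width=2 -> value=3 (bin 11); offset now 11 = byte 1 bit 3; 37 bits remain
Read 4: bits[11:21] width=10 -> value=876 (bin 1101101100); offset now 21 = byte 2 bit 5; 27 bits remain
Read 5: bits[21:25] width=4 -> value=0 (bin 0000); offset now 25 = byte 3 bit 1; 23 bits remain
Read 6: bits[25:32] width=7 -> value=7 (bin 0000111); offset now 32 = byte 4 bit 0; 16 bits remain

Answer: 53 0 3 876 0 7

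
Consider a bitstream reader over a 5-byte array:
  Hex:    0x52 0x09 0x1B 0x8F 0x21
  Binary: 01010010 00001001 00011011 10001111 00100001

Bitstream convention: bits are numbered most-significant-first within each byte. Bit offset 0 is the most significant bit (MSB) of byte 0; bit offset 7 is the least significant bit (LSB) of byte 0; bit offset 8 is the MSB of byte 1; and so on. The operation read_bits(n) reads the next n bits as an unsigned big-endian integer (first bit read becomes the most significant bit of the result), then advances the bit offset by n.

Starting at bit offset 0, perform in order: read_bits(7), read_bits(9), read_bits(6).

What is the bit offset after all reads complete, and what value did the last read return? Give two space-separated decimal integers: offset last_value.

Read 1: bits[0:7] width=7 -> value=41 (bin 0101001); offset now 7 = byte 0 bit 7; 33 bits remain
Read 2: bits[7:16] width=9 -> value=9 (bin 000001001); offset now 16 = byte 2 bit 0; 24 bits remain
Read 3: bits[16:22] width=6 -> value=6 (bin 000110); offset now 22 = byte 2 bit 6; 18 bits remain

Answer: 22 6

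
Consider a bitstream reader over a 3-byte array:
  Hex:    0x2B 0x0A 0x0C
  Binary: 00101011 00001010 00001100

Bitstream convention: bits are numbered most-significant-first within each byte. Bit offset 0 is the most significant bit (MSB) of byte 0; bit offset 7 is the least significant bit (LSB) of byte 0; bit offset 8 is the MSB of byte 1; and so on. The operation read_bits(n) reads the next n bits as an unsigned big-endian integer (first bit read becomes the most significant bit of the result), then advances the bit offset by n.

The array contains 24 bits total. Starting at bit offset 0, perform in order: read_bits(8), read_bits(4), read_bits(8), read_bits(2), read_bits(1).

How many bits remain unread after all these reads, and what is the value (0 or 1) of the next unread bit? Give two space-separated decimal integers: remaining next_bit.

Answer: 1 0

Derivation:
Read 1: bits[0:8] width=8 -> value=43 (bin 00101011); offset now 8 = byte 1 bit 0; 16 bits remain
Read 2: bits[8:12] width=4 -> value=0 (bin 0000); offset now 12 = byte 1 bit 4; 12 bits remain
Read 3: bits[12:20] width=8 -> value=160 (bin 10100000); offset now 20 = byte 2 bit 4; 4 bits remain
Read 4: bits[20:22] width=2 -> value=3 (bin 11); offset now 22 = byte 2 bit 6; 2 bits remain
Read 5: bits[22:23] width=1 -> value=0 (bin 0); offset now 23 = byte 2 bit 7; 1 bits remain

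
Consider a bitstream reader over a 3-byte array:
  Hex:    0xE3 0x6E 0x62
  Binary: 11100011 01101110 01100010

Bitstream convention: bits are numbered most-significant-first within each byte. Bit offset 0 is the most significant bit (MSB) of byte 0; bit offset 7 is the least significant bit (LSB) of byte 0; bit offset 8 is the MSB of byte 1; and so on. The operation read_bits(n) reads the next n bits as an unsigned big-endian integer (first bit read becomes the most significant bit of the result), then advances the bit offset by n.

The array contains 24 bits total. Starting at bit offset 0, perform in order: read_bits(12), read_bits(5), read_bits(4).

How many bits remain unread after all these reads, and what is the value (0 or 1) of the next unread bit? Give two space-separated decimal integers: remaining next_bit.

Read 1: bits[0:12] width=12 -> value=3638 (bin 111000110110); offset now 12 = byte 1 bit 4; 12 bits remain
Read 2: bits[12:17] width=5 -> value=28 (bin 11100); offset now 17 = byte 2 bit 1; 7 bits remain
Read 3: bits[17:21] width=4 -> value=12 (bin 1100); offset now 21 = byte 2 bit 5; 3 bits remain

Answer: 3 0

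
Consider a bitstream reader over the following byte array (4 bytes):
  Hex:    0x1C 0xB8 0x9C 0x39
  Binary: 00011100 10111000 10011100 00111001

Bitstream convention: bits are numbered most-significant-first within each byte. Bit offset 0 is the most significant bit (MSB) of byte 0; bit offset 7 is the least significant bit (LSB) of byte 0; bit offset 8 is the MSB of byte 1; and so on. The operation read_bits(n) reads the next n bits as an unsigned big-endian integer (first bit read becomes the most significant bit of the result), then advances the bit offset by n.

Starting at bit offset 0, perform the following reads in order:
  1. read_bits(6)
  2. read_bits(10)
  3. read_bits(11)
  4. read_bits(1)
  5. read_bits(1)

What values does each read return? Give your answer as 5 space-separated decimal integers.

Read 1: bits[0:6] width=6 -> value=7 (bin 000111); offset now 6 = byte 0 bit 6; 26 bits remain
Read 2: bits[6:16] width=10 -> value=184 (bin 0010111000); offset now 16 = byte 2 bit 0; 16 bits remain
Read 3: bits[16:27] width=11 -> value=1249 (bin 10011100001); offset now 27 = byte 3 bit 3; 5 bits remain
Read 4: bits[27:28] width=1 -> value=1 (bin 1); offset now 28 = byte 3 bit 4; 4 bits remain
Read 5: bits[28:29] width=1 -> value=1 (bin 1); offset now 29 = byte 3 bit 5; 3 bits remain

Answer: 7 184 1249 1 1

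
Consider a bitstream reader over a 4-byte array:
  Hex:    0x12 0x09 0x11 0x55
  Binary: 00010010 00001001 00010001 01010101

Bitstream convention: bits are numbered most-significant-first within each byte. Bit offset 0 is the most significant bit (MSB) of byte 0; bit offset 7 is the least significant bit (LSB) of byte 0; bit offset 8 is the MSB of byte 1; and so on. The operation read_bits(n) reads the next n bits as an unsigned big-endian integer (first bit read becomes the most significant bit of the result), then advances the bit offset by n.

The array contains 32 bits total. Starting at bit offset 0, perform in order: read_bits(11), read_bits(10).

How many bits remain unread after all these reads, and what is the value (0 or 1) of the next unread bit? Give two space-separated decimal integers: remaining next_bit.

Answer: 11 0

Derivation:
Read 1: bits[0:11] width=11 -> value=144 (bin 00010010000); offset now 11 = byte 1 bit 3; 21 bits remain
Read 2: bits[11:21] width=10 -> value=290 (bin 0100100010); offset now 21 = byte 2 bit 5; 11 bits remain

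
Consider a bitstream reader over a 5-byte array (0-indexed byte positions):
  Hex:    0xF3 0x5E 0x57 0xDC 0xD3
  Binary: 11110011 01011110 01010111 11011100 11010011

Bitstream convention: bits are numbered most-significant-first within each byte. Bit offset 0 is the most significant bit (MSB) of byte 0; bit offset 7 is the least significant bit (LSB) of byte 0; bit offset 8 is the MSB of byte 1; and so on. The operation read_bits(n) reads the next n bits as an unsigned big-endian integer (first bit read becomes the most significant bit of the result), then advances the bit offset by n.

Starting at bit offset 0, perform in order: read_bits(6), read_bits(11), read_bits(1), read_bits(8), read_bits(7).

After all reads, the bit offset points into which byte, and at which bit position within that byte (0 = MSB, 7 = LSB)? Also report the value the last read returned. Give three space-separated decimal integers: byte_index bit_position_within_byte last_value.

Read 1: bits[0:6] width=6 -> value=60 (bin 111100); offset now 6 = byte 0 bit 6; 34 bits remain
Read 2: bits[6:17] width=11 -> value=1724 (bin 11010111100); offset now 17 = byte 2 bit 1; 23 bits remain
Read 3: bits[17:18] width=1 -> value=1 (bin 1); offset now 18 = byte 2 bit 2; 22 bits remain
Read 4: bits[18:26] width=8 -> value=95 (bin 01011111); offset now 26 = byte 3 bit 2; 14 bits remain
Read 5: bits[26:33] width=7 -> value=57 (bin 0111001); offset now 33 = byte 4 bit 1; 7 bits remain

Answer: 4 1 57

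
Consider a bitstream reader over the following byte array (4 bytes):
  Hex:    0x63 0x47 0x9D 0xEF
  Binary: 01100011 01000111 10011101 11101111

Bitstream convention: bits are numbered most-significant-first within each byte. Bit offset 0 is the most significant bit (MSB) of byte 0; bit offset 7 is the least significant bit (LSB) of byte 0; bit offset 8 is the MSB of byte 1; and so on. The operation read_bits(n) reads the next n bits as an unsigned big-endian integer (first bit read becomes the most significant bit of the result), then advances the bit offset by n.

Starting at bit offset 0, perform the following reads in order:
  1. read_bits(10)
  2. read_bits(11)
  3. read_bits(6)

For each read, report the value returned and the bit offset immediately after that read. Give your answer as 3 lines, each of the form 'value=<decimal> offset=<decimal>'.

Answer: value=397 offset=10
value=243 offset=21
value=47 offset=27

Derivation:
Read 1: bits[0:10] width=10 -> value=397 (bin 0110001101); offset now 10 = byte 1 bit 2; 22 bits remain
Read 2: bits[10:21] width=11 -> value=243 (bin 00011110011); offset now 21 = byte 2 bit 5; 11 bits remain
Read 3: bits[21:27] width=6 -> value=47 (bin 101111); offset now 27 = byte 3 bit 3; 5 bits remain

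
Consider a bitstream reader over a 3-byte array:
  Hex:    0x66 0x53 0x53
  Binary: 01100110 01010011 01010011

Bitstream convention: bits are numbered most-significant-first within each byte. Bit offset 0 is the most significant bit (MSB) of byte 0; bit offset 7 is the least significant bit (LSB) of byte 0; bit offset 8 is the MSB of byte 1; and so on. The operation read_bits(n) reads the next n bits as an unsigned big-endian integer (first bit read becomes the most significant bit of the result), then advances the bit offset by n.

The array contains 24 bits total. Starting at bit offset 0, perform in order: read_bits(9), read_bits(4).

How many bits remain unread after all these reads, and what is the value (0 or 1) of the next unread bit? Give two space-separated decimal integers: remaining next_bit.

Read 1: bits[0:9] width=9 -> value=204 (bin 011001100); offset now 9 = byte 1 bit 1; 15 bits remain
Read 2: bits[9:13] width=4 -> value=10 (bin 1010); offset now 13 = byte 1 bit 5; 11 bits remain

Answer: 11 0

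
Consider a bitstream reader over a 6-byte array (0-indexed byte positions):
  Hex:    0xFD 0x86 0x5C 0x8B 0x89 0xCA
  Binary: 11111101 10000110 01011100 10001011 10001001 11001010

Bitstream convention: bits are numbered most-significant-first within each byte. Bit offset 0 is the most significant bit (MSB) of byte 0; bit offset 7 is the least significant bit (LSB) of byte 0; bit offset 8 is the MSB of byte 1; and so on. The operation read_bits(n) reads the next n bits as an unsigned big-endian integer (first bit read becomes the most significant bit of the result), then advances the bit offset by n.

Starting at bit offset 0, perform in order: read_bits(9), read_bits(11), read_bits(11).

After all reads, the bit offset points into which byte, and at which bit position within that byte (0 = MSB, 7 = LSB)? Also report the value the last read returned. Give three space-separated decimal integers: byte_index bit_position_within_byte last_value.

Read 1: bits[0:9] width=9 -> value=507 (bin 111111011); offset now 9 = byte 1 bit 1; 39 bits remain
Read 2: bits[9:20] width=11 -> value=101 (bin 00001100101); offset now 20 = byte 2 bit 4; 28 bits remain
Read 3: bits[20:31] width=11 -> value=1605 (bin 11001000101); offset now 31 = byte 3 bit 7; 17 bits remain

Answer: 3 7 1605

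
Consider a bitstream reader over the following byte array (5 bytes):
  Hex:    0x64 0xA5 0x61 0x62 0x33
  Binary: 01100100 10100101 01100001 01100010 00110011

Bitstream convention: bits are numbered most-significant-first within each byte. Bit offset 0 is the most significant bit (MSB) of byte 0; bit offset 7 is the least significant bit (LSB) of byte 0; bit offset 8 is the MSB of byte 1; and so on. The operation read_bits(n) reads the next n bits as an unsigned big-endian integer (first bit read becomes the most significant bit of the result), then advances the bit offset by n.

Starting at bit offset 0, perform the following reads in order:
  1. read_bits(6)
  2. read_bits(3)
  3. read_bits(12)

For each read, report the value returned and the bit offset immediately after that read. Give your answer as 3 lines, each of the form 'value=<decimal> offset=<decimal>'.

Read 1: bits[0:6] width=6 -> value=25 (bin 011001); offset now 6 = byte 0 bit 6; 34 bits remain
Read 2: bits[6:9] width=3 -> value=1 (bin 001); offset now 9 = byte 1 bit 1; 31 bits remain
Read 3: bits[9:21] width=12 -> value=1196 (bin 010010101100); offset now 21 = byte 2 bit 5; 19 bits remain

Answer: value=25 offset=6
value=1 offset=9
value=1196 offset=21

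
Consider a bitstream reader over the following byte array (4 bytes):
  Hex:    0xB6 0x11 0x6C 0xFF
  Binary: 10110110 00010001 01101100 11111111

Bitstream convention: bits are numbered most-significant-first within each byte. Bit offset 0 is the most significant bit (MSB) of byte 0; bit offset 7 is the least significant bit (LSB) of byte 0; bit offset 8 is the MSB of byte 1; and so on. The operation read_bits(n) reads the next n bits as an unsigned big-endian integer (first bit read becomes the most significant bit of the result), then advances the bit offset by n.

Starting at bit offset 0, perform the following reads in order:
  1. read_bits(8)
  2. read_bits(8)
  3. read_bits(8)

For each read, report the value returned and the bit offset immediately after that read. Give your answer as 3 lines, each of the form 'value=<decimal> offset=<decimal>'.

Answer: value=182 offset=8
value=17 offset=16
value=108 offset=24

Derivation:
Read 1: bits[0:8] width=8 -> value=182 (bin 10110110); offset now 8 = byte 1 bit 0; 24 bits remain
Read 2: bits[8:16] width=8 -> value=17 (bin 00010001); offset now 16 = byte 2 bit 0; 16 bits remain
Read 3: bits[16:24] width=8 -> value=108 (bin 01101100); offset now 24 = byte 3 bit 0; 8 bits remain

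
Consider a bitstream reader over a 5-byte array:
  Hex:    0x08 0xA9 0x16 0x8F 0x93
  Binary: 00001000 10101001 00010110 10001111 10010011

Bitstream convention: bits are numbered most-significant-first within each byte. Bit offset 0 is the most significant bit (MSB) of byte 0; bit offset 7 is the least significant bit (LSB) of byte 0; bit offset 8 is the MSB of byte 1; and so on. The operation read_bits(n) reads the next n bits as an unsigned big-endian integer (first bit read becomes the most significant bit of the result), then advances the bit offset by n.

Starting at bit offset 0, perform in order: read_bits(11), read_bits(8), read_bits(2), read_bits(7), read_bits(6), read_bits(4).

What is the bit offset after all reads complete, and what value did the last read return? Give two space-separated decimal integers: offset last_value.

Answer: 38 4

Derivation:
Read 1: bits[0:11] width=11 -> value=69 (bin 00001000101); offset now 11 = byte 1 bit 3; 29 bits remain
Read 2: bits[11:19] width=8 -> value=72 (bin 01001000); offset now 19 = byte 2 bit 3; 21 bits remain
Read 3: bits[19:21] width=2 -> value=2 (bin 10); offset now 21 = byte 2 bit 5; 19 bits remain
Read 4: bits[21:28] width=7 -> value=104 (bin 1101000); offset now 28 = byte 3 bit 4; 12 bits remain
Read 5: bits[28:34] width=6 -> value=62 (bin 111110); offset now 34 = byte 4 bit 2; 6 bits remain
Read 6: bits[34:38] width=4 -> value=4 (bin 0100); offset now 38 = byte 4 bit 6; 2 bits remain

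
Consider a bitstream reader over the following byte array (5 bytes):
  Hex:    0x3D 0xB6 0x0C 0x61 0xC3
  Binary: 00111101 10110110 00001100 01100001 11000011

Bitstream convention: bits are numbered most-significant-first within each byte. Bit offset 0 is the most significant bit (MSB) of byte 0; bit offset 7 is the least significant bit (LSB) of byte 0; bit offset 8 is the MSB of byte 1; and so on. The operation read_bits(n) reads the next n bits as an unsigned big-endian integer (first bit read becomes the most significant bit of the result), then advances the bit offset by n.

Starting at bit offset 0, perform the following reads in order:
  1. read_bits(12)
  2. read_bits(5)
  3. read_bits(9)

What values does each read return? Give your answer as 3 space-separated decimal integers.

Answer: 987 12 49

Derivation:
Read 1: bits[0:12] width=12 -> value=987 (bin 001111011011); offset now 12 = byte 1 bit 4; 28 bits remain
Read 2: bits[12:17] width=5 -> value=12 (bin 01100); offset now 17 = byte 2 bit 1; 23 bits remain
Read 3: bits[17:26] width=9 -> value=49 (bin 000110001); offset now 26 = byte 3 bit 2; 14 bits remain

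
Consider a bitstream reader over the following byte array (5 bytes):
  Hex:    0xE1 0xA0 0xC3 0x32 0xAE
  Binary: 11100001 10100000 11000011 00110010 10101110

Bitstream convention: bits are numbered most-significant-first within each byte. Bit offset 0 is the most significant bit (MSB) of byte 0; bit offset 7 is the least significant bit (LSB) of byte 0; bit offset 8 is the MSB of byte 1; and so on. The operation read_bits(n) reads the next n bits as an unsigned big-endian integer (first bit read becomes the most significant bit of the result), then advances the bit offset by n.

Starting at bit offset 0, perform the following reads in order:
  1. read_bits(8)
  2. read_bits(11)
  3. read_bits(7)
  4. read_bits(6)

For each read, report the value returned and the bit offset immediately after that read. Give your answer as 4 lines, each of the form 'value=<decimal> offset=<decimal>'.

Read 1: bits[0:8] width=8 -> value=225 (bin 11100001); offset now 8 = byte 1 bit 0; 32 bits remain
Read 2: bits[8:19] width=11 -> value=1286 (bin 10100000110); offset now 19 = byte 2 bit 3; 21 bits remain
Read 3: bits[19:26] width=7 -> value=12 (bin 0001100); offset now 26 = byte 3 bit 2; 14 bits remain
Read 4: bits[26:32] width=6 -> value=50 (bin 110010); offset now 32 = byte 4 bit 0; 8 bits remain

Answer: value=225 offset=8
value=1286 offset=19
value=12 offset=26
value=50 offset=32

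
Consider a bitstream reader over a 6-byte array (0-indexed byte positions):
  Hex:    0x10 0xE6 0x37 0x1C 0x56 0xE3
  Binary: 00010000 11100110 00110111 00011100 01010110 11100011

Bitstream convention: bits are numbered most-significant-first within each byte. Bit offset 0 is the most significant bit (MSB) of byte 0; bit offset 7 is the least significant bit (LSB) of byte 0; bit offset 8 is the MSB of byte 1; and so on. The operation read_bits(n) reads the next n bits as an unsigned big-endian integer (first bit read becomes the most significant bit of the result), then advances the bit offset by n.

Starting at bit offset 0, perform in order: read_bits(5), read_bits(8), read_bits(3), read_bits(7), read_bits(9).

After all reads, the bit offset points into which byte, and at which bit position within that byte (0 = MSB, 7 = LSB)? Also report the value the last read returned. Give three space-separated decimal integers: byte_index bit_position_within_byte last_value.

Read 1: bits[0:5] width=5 -> value=2 (bin 00010); offset now 5 = byte 0 bit 5; 43 bits remain
Read 2: bits[5:13] width=8 -> value=28 (bin 00011100); offset now 13 = byte 1 bit 5; 35 bits remain
Read 3: bits[13:16] width=3 -> value=6 (bin 110); offset now 16 = byte 2 bit 0; 32 bits remain
Read 4: bits[16:23] width=7 -> value=27 (bin 0011011); offset now 23 = byte 2 bit 7; 25 bits remain
Read 5: bits[23:32] width=9 -> value=284 (bin 100011100); offset now 32 = byte 4 bit 0; 16 bits remain

Answer: 4 0 284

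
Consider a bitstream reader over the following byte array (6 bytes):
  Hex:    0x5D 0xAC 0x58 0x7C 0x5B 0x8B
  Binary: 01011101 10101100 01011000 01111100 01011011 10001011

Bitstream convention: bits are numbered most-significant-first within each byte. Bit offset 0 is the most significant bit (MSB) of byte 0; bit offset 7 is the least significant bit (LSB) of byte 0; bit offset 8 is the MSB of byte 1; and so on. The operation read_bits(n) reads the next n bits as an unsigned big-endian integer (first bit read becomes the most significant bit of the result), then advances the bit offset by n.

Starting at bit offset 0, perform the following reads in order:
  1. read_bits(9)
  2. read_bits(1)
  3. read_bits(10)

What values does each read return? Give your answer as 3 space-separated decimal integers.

Read 1: bits[0:9] width=9 -> value=187 (bin 010111011); offset now 9 = byte 1 bit 1; 39 bits remain
Read 2: bits[9:10] width=1 -> value=0 (bin 0); offset now 10 = byte 1 bit 2; 38 bits remain
Read 3: bits[10:20] width=10 -> value=709 (bin 1011000101); offset now 20 = byte 2 bit 4; 28 bits remain

Answer: 187 0 709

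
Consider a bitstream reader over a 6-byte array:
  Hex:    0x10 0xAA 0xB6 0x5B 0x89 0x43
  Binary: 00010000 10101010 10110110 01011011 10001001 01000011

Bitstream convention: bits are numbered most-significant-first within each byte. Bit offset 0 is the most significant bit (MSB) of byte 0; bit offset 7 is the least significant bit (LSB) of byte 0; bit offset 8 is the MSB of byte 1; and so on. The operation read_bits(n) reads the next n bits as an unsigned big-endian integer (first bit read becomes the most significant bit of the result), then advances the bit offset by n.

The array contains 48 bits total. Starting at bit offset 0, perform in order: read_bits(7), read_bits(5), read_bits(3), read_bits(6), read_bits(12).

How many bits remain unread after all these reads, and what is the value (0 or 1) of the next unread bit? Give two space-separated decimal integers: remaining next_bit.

Read 1: bits[0:7] width=7 -> value=8 (bin 0001000); offset now 7 = byte 0 bit 7; 41 bits remain
Read 2: bits[7:12] width=5 -> value=10 (bin 01010); offset now 12 = byte 1 bit 4; 36 bits remain
Read 3: bits[12:15] width=3 -> value=5 (bin 101); offset now 15 = byte 1 bit 7; 33 bits remain
Read 4: bits[15:21] width=6 -> value=22 (bin 010110); offset now 21 = byte 2 bit 5; 27 bits remain
Read 5: bits[21:33] width=12 -> value=3255 (bin 110010110111); offset now 33 = byte 4 bit 1; 15 bits remain

Answer: 15 0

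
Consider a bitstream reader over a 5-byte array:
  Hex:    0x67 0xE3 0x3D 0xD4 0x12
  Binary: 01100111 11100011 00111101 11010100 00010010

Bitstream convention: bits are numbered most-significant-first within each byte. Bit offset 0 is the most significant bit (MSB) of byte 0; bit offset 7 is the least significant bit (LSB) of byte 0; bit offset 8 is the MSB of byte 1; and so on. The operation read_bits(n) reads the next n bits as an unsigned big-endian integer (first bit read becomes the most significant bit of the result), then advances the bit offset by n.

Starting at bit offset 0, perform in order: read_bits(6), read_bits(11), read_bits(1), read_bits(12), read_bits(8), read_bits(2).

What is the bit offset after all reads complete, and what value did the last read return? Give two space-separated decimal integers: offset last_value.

Answer: 40 2

Derivation:
Read 1: bits[0:6] width=6 -> value=25 (bin 011001); offset now 6 = byte 0 bit 6; 34 bits remain
Read 2: bits[6:17] width=11 -> value=1990 (bin 11111000110); offset now 17 = byte 2 bit 1; 23 bits remain
Read 3: bits[17:18] width=1 -> value=0 (bin 0); offset now 18 = byte 2 bit 2; 22 bits remain
Read 4: bits[18:30] width=12 -> value=3957 (bin 111101110101); offset now 30 = byte 3 bit 6; 10 bits remain
Read 5: bits[30:38] width=8 -> value=4 (bin 00000100); offset now 38 = byte 4 bit 6; 2 bits remain
Read 6: bits[38:40] width=2 -> value=2 (bin 10); offset now 40 = byte 5 bit 0; 0 bits remain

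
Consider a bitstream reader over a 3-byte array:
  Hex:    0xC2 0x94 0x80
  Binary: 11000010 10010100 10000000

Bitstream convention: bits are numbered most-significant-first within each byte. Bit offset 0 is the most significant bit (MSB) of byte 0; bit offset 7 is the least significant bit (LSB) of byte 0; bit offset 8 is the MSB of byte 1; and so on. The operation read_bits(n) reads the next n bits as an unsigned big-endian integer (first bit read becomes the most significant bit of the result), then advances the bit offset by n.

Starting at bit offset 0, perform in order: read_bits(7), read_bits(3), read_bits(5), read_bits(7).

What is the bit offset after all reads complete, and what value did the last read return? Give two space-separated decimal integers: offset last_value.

Answer: 22 32

Derivation:
Read 1: bits[0:7] width=7 -> value=97 (bin 1100001); offset now 7 = byte 0 bit 7; 17 bits remain
Read 2: bits[7:10] width=3 -> value=2 (bin 010); offset now 10 = byte 1 bit 2; 14 bits remain
Read 3: bits[10:15] width=5 -> value=10 (bin 01010); offset now 15 = byte 1 bit 7; 9 bits remain
Read 4: bits[15:22] width=7 -> value=32 (bin 0100000); offset now 22 = byte 2 bit 6; 2 bits remain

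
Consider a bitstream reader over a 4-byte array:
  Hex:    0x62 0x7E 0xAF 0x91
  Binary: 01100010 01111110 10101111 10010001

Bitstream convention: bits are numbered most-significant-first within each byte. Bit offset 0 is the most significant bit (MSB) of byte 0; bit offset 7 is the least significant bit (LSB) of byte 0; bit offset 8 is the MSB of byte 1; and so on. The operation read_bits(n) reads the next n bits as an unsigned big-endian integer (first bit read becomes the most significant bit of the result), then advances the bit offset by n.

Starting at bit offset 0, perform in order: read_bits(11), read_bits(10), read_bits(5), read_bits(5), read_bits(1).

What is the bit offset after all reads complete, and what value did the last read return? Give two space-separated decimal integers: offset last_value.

Answer: 32 1

Derivation:
Read 1: bits[0:11] width=11 -> value=787 (bin 01100010011); offset now 11 = byte 1 bit 3; 21 bits remain
Read 2: bits[11:21] width=10 -> value=981 (bin 1111010101); offset now 21 = byte 2 bit 5; 11 bits remain
Read 3: bits[21:26] width=5 -> value=30 (bin 11110); offset now 26 = byte 3 bit 2; 6 bits remain
Read 4: bits[26:31] width=5 -> value=8 (bin 01000); offset now 31 = byte 3 bit 7; 1 bits remain
Read 5: bits[31:32] width=1 -> value=1 (bin 1); offset now 32 = byte 4 bit 0; 0 bits remain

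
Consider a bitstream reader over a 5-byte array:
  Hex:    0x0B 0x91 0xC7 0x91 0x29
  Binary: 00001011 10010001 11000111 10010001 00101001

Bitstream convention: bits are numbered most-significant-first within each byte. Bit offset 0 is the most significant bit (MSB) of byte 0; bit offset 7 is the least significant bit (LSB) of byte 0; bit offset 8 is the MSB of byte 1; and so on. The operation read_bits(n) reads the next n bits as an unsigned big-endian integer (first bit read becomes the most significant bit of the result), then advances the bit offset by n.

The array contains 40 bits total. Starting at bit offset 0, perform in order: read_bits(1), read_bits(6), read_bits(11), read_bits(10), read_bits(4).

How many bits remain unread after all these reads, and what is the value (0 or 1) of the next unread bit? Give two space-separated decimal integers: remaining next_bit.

Read 1: bits[0:1] width=1 -> value=0 (bin 0); offset now 1 = byte 0 bit 1; 39 bits remain
Read 2: bits[1:7] width=6 -> value=5 (bin 000101); offset now 7 = byte 0 bit 7; 33 bits remain
Read 3: bits[7:18] width=11 -> value=1607 (bin 11001000111); offset now 18 = byte 2 bit 2; 22 bits remain
Read 4: bits[18:28] width=10 -> value=121 (bin 0001111001); offset now 28 = byte 3 bit 4; 12 bits remain
Read 5: bits[28:32] width=4 -> value=1 (bin 0001); offset now 32 = byte 4 bit 0; 8 bits remain

Answer: 8 0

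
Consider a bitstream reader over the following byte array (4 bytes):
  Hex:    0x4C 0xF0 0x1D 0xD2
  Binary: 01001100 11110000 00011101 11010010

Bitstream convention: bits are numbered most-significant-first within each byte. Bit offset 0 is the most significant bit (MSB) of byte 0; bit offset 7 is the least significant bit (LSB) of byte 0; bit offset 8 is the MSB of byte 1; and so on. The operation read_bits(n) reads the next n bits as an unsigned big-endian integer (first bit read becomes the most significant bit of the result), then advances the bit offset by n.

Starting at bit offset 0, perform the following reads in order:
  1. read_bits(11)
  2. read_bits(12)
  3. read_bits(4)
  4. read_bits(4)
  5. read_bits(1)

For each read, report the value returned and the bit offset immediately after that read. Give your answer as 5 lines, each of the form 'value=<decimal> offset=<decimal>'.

Answer: value=615 offset=11
value=2062 offset=23
value=14 offset=27
value=9 offset=31
value=0 offset=32

Derivation:
Read 1: bits[0:11] width=11 -> value=615 (bin 01001100111); offset now 11 = byte 1 bit 3; 21 bits remain
Read 2: bits[11:23] width=12 -> value=2062 (bin 100000001110); offset now 23 = byte 2 bit 7; 9 bits remain
Read 3: bits[23:27] width=4 -> value=14 (bin 1110); offset now 27 = byte 3 bit 3; 5 bits remain
Read 4: bits[27:31] width=4 -> value=9 (bin 1001); offset now 31 = byte 3 bit 7; 1 bits remain
Read 5: bits[31:32] width=1 -> value=0 (bin 0); offset now 32 = byte 4 bit 0; 0 bits remain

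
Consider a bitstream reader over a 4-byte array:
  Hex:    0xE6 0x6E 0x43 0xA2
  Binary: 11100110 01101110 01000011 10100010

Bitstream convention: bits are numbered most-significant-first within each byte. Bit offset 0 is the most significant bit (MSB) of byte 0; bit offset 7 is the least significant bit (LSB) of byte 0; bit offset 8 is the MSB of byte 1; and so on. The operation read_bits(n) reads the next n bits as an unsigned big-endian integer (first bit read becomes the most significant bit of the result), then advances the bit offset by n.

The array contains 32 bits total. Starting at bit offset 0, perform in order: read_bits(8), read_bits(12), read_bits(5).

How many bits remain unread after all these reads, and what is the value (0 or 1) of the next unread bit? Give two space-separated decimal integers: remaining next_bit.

Read 1: bits[0:8] width=8 -> value=230 (bin 11100110); offset now 8 = byte 1 bit 0; 24 bits remain
Read 2: bits[8:20] width=12 -> value=1764 (bin 011011100100); offset now 20 = byte 2 bit 4; 12 bits remain
Read 3: bits[20:25] width=5 -> value=7 (bin 00111); offset now 25 = byte 3 bit 1; 7 bits remain

Answer: 7 0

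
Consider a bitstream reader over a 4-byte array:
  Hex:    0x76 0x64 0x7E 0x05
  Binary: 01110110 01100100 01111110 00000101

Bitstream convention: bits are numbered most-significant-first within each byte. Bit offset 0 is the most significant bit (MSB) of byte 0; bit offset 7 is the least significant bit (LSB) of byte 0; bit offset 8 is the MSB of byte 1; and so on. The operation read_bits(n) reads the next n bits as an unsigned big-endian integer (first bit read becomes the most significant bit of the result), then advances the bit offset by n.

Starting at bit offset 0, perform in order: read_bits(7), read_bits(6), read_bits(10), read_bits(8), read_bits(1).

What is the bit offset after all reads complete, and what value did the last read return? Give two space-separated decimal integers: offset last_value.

Read 1: bits[0:7] width=7 -> value=59 (bin 0111011); offset now 7 = byte 0 bit 7; 25 bits remain
Read 2: bits[7:13] width=6 -> value=12 (bin 001100); offset now 13 = byte 1 bit 5; 19 bits remain
Read 3: bits[13:23] width=10 -> value=575 (bin 1000111111); offset now 23 = byte 2 bit 7; 9 bits remain
Read 4: bits[23:31] width=8 -> value=2 (bin 00000010); offset now 31 = byte 3 bit 7; 1 bits remain
Read 5: bits[31:32] width=1 -> value=1 (bin 1); offset now 32 = byte 4 bit 0; 0 bits remain

Answer: 32 1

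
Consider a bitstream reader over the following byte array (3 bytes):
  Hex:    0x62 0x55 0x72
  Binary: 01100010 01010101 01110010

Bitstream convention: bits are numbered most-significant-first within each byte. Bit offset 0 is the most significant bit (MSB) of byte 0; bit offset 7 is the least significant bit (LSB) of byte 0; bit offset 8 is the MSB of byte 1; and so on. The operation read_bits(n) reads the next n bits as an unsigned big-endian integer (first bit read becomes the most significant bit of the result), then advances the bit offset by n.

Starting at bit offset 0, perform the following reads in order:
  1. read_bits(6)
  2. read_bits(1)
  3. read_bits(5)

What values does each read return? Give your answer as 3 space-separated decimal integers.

Read 1: bits[0:6] width=6 -> value=24 (bin 011000); offset now 6 = byte 0 bit 6; 18 bits remain
Read 2: bits[6:7] width=1 -> value=1 (bin 1); offset now 7 = byte 0 bit 7; 17 bits remain
Read 3: bits[7:12] width=5 -> value=5 (bin 00101); offset now 12 = byte 1 bit 4; 12 bits remain

Answer: 24 1 5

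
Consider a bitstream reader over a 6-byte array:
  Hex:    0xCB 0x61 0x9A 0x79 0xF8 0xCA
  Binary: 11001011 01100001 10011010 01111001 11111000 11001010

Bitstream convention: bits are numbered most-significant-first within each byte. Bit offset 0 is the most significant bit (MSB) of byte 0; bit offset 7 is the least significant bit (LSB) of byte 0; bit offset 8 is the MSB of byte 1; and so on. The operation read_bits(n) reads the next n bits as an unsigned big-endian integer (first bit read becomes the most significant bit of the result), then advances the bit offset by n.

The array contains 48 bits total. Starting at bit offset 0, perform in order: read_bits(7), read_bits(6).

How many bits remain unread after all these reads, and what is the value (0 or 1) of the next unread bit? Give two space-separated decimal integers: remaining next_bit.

Answer: 35 0

Derivation:
Read 1: bits[0:7] width=7 -> value=101 (bin 1100101); offset now 7 = byte 0 bit 7; 41 bits remain
Read 2: bits[7:13] width=6 -> value=44 (bin 101100); offset now 13 = byte 1 bit 5; 35 bits remain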